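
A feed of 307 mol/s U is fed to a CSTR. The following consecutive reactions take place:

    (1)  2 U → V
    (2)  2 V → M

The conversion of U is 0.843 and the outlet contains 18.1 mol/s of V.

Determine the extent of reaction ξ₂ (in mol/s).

Conversion of U: U consumed = 2ξ₁ = 0.843 × 307 → ξ₁ = 129.4 mol/s.
V balance: n_V = 0 + 1ξ₁ − 2ξ₂ = 18.1 → ξ₂ = (1·129.4 − 18.1)/2 = 55.65 mol/s.
Outlet amounts (n = n₀ + Σ ν·ξ):
  U: 307 − 2(129.4) = 48.2
  V: 0 + 1(129.4) − 2(55.65) = 18.1
  M: 0 + 1(55.65) = 55.65

ξ₂ = 55.7 mol/s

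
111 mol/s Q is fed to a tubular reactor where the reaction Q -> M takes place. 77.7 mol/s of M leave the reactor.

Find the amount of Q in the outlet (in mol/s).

For M: n = n₀ + 1ξ → 77.7 = 0 + 1ξ, giving ξ = 77.7 mol/s.
Outlet amounts (n = n₀ + ν ξ):
  Q: 111 − 1(77.7) = 33.3
  M: 0 + 1(77.7) = 77.7

33.3 mol/s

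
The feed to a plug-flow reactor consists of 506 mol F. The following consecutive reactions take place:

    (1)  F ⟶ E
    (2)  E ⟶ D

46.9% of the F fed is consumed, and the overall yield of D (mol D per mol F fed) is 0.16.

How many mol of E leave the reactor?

Conversion of F: F consumed = 1ξ₁ = 0.469 × 506 → ξ₁ = 237.3 mol.
Yield of D: 1ξ₂ / 506 = 0.16 → ξ₂ = 80.96 mol.
Outlet amounts (n = n₀ + Σ ν·ξ):
  F: 506 − 1(237.3) = 268.7
  E: 0 + 1(237.3) − 1(80.96) = 156.4
  D: 0 + 1(80.96) = 80.96

156 mol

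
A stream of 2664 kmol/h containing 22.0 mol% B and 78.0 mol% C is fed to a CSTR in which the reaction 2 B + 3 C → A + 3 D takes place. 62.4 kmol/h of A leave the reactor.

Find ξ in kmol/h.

For A: n = n₀ + 1ξ → 62.4 = 0 + 1ξ, giving ξ = 62.4 kmol/h.
Outlet amounts (n = n₀ + ν ξ):
  B: 586.1 − 2(62.4) = 461.3
  C: 2078 − 3(62.4) = 1891
  A: 0 + 1(62.4) = 62.4
  D: 0 + 3(62.4) = 187.2

ξ = 62.4 kmol/h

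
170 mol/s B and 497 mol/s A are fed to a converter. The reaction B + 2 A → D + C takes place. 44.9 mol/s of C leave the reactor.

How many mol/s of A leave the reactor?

407 mol/s

For C: n = n₀ + 1ξ → 44.9 = 0 + 1ξ, giving ξ = 44.9 mol/s.
Outlet amounts (n = n₀ + ν ξ):
  B: 170 − 1(44.9) = 125.1
  A: 497 − 2(44.9) = 407.2
  D: 0 + 1(44.9) = 44.9
  C: 0 + 1(44.9) = 44.9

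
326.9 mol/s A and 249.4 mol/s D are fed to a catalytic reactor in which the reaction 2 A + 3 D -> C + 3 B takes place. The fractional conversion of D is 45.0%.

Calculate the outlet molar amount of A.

252 mol/s

D reacted = 0.45 × 249.4 = 112.2 mol/s; ν_D = −3, so ξ = 112.2/3 = 37.41 mol/s.
Outlet amounts (n = n₀ + ν ξ):
  A: 326.9 − 2(37.41) = 252.1
  D: 249.4 − 3(37.41) = 137.2
  C: 0 + 1(37.41) = 37.41
  B: 0 + 3(37.41) = 112.2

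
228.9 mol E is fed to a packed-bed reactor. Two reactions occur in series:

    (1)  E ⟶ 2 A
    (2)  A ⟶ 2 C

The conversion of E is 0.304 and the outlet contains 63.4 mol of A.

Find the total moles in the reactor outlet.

Conversion of E: E consumed = 1ξ₁ = 0.304 × 228.9 → ξ₁ = 69.59 mol.
A balance: n_A = 0 + 2ξ₁ − 1ξ₂ = 63.4 → ξ₂ = (2·69.59 − 63.4)/1 = 75.77 mol.
Outlet amounts (n = n₀ + Σ ν·ξ):
  E: 228.9 − 1(69.59) = 159.3
  A: 0 + 2(69.59) − 1(75.77) = 63.4
  C: 0 + 2(75.77) = 151.5
Total out = 159.3 + 63.4 + 151.5 = 374.3 mol.

374 mol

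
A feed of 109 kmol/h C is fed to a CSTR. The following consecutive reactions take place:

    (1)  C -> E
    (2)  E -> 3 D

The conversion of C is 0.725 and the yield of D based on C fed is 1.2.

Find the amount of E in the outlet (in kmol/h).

35.4 kmol/h

Conversion of C: C consumed = 1ξ₁ = 0.725 × 109 → ξ₁ = 79.02 kmol/h.
Yield of D: 3ξ₂ / 109 = 1.2 → ξ₂ = 43.6 kmol/h.
Outlet amounts (n = n₀ + Σ ν·ξ):
  C: 109 − 1(79.02) = 29.98
  E: 0 + 1(79.02) − 1(43.6) = 35.42
  D: 0 + 3(43.6) = 130.8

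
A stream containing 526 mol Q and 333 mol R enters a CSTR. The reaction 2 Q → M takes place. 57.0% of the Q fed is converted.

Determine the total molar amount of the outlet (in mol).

Q reacted = 0.57 × 526 = 299.8 mol; ν_Q = −2, so ξ = 299.8/2 = 149.9 mol.
Outlet amounts (n = n₀ + ν ξ):
  Q: 526 − 2(149.9) = 226.2
  M: 0 + 1(149.9) = 149.9
  R: 333 (inert)
Total out = 226.2 + 149.9 + 333 = 709.1 mol.

709 mol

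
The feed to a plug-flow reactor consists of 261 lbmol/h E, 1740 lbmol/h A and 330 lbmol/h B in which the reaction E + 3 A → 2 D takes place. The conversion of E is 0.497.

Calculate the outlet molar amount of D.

259 lbmol/h

E reacted = 0.497 × 261 = 129.7 lbmol/h; ν_E = −1, so ξ = 129.7/1 = 129.7 lbmol/h.
Outlet amounts (n = n₀ + ν ξ):
  E: 261 − 1(129.7) = 131.3
  A: 1740 − 3(129.7) = 1351
  D: 0 + 2(129.7) = 259.4
  B: 330 (inert)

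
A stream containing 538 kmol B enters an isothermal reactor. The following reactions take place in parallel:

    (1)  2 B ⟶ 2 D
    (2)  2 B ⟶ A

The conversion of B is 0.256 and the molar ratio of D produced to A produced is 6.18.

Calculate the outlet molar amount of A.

Conversion of B: B consumed = 0.256 × 538 = 137.7 kmol = 2ξ₁ + 2ξ₂.
Selectivity: 2ξ₁ / (1ξ₂) = 6.18 → ξ₁ = 3.09 ξ₂.
Substitute: (2·3.09 + 2) ξ₂ = 137.7 → ξ₂ = 16.84 kmol, ξ₁ = 52.03 kmol.
Outlet amounts (n = n₀ + Σ ν·ξ):
  B: 538 − 2(52.03) − 2(16.84) = 400.3
  D: 0 + 2(52.03) = 104.1
  A: 0 + 1(16.84) = 16.84

16.8 kmol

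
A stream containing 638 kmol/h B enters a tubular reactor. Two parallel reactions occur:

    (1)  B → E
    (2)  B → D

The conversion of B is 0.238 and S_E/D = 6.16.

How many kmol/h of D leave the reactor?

Conversion of B: B consumed = 0.238 × 638 = 151.8 kmol/h = 1ξ₁ + 1ξ₂.
Selectivity: 1ξ₁ / (1ξ₂) = 6.16 → ξ₁ = 6.16 ξ₂.
Substitute: (1·6.16 + 1) ξ₂ = 151.8 → ξ₂ = 21.21 kmol/h, ξ₁ = 130.6 kmol/h.
Outlet amounts (n = n₀ + Σ ν·ξ):
  B: 638 − 1(130.6) − 1(21.21) = 486.2
  E: 0 + 1(130.6) = 130.6
  D: 0 + 1(21.21) = 21.21

21.2 kmol/h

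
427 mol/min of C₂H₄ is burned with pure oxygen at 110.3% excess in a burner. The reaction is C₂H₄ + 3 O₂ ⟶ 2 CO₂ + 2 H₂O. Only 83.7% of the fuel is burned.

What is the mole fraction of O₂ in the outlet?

0.52

Stoichiometric O₂ = 3 × 427 = 1281 mol/min; O₂ fed = 1281 × 2.103 = 2694 mol/min.
Fuel reacted = 0.837 × 427 → ξ = 357.4 mol/min.
Outlet (n = n₀ + ν ξ):
  C₂H₄: 427 − 1(357.4) = 69.6
  O₂: 2694 − 3(357.4) = 1622
  CO₂: 0 + 2(357.4) = 714.8
  H₂O: 0 + 2(357.4) = 714.8
Total out = 3121 mol/min; y_O₂ = 1622 / 3121 = 0.5196.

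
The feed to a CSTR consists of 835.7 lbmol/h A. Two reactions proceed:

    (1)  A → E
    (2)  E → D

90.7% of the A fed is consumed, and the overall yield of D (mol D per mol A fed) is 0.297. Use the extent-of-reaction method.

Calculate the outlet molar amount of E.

Conversion of A: A consumed = 1ξ₁ = 0.907 × 835.7 → ξ₁ = 758 lbmol/h.
Yield of D: 1ξ₂ / 835.7 = 0.297 → ξ₂ = 248.2 lbmol/h.
Outlet amounts (n = n₀ + Σ ν·ξ):
  A: 835.7 − 1(758) = 77.72
  E: 0 + 1(758) − 1(248.2) = 509.8
  D: 0 + 1(248.2) = 248.2

510 lbmol/h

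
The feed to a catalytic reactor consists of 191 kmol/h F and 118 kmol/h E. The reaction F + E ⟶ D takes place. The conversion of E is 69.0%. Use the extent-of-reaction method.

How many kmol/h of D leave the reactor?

E reacted = 0.69 × 118 = 81.42 kmol/h; ν_E = −1, so ξ = 81.42/1 = 81.42 kmol/h.
Outlet amounts (n = n₀ + ν ξ):
  F: 191 − 1(81.42) = 109.6
  E: 118 − 1(81.42) = 36.58
  D: 0 + 1(81.42) = 81.42

81.4 kmol/h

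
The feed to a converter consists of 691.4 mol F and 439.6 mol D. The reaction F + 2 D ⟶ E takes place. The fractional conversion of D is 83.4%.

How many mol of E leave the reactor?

D reacted = 0.834 × 439.6 = 366.6 mol; ν_D = −2, so ξ = 366.6/2 = 183.3 mol.
Outlet amounts (n = n₀ + ν ξ):
  F: 691.4 − 1(183.3) = 508.1
  D: 439.6 − 2(183.3) = 72.97
  E: 0 + 1(183.3) = 183.3

183 mol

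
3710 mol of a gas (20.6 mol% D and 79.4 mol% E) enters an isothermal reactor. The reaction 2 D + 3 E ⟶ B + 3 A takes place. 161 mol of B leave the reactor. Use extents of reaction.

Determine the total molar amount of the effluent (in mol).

For B: n = n₀ + 1ξ → 161 = 0 + 1ξ, giving ξ = 161 mol.
Outlet amounts (n = n₀ + ν ξ):
  D: 764.3 − 2(161) = 442.3
  E: 2946 − 3(161) = 2463
  B: 0 + 1(161) = 161
  A: 0 + 3(161) = 483
Total out = 442.3 + 2463 + 161 + 483 = 3549 mol.

3550 mol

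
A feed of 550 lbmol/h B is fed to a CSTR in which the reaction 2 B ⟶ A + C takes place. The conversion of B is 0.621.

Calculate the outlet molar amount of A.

171 lbmol/h

B reacted = 0.621 × 550 = 341.6 lbmol/h; ν_B = −2, so ξ = 341.6/2 = 170.8 lbmol/h.
Outlet amounts (n = n₀ + ν ξ):
  B: 550 − 2(170.8) = 208.4
  A: 0 + 1(170.8) = 170.8
  C: 0 + 1(170.8) = 170.8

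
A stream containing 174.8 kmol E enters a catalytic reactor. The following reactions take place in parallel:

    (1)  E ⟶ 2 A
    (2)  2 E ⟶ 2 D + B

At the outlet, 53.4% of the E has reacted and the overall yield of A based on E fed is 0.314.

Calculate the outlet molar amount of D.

Yield of A: 2ξ₁ / 174.8 = 0.314 → ξ₁ = 27.44 kmol.
Conversion of E: 1ξ₁ + 2ξ₂ = 0.534 × 174.8 = 93.34 → ξ₂ = 32.95 kmol.
Outlet amounts (n = n₀ + Σ ν·ξ):
  E: 174.8 − 1(27.44) − 2(32.95) = 81.46
  A: 0 + 2(27.44) = 54.89
  D: 0 + 2(32.95) = 65.9
  B: 0 + 1(32.95) = 32.95

65.9 kmol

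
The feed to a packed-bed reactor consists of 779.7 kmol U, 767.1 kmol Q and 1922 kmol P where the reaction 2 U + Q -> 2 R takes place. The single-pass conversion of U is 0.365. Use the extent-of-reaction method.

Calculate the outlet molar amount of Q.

U reacted = 0.365 × 779.7 = 284.6 kmol; ν_U = −2, so ξ = 284.6/2 = 142.3 kmol.
Outlet amounts (n = n₀ + ν ξ):
  U: 779.7 − 2(142.3) = 495.1
  Q: 767.1 − 1(142.3) = 624.8
  R: 0 + 2(142.3) = 284.6
  P: 1922 (inert)

625 kmol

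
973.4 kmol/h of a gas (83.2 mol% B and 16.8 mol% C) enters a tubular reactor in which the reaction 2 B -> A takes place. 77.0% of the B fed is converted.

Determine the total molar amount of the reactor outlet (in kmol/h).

662 kmol/h

B reacted = 0.77 × 809.9 = 623.6 kmol/h; ν_B = −2, so ξ = 623.6/2 = 311.8 kmol/h.
Outlet amounts (n = n₀ + ν ξ):
  B: 809.9 − 2(311.8) = 186.3
  A: 0 + 1(311.8) = 311.8
  C: 163.5 (inert)
Total out = 186.3 + 311.8 + 163.5 = 661.6 kmol/h.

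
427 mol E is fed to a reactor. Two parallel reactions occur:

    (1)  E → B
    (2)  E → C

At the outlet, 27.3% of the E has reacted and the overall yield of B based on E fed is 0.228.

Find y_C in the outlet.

Yield of B: 1ξ₁ / 427 = 0.228 → ξ₁ = 97.36 mol.
Conversion of E: 1ξ₁ + 1ξ₂ = 0.273 × 427 = 116.6 → ξ₂ = 19.22 mol.
Outlet amounts (n = n₀ + Σ ν·ξ):
  E: 427 − 1(97.36) − 1(19.22) = 310.4
  B: 0 + 1(97.36) = 97.36
  C: 0 + 1(19.22) = 19.22
Total out = 427 mol; y_C = 19.22 / 427 = 0.045.

0.045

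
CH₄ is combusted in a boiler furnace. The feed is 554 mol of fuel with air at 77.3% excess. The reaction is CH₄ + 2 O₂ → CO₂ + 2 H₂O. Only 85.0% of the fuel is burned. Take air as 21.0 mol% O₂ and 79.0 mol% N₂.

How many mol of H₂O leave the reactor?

942 mol

Stoichiometric O₂ = 2 × 554 = 1108 mol; O₂ fed = 1108 × 1.773 = 1964 mol.
N₂ fed = 1964 × 79/21 = 7390 mol.
Fuel reacted = 0.85 × 554 → ξ = 470.9 mol.
Outlet (n = n₀ + ν ξ):
  CH₄: 554 − 1(470.9) = 83.1
  O₂: 1964 − 2(470.9) = 1023
  N₂: 7390 (inert)
  CO₂: 0 + 1(470.9) = 470.9
  H₂O: 0 + 2(470.9) = 941.8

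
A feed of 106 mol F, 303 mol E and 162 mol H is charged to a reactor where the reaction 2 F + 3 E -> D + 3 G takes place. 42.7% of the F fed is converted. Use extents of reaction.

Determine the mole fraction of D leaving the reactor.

0.0413

F reacted = 0.427 × 106 = 45.26 mol; ν_F = −2, so ξ = 45.26/2 = 22.63 mol.
Outlet amounts (n = n₀ + ν ξ):
  F: 106 − 2(22.63) = 60.74
  E: 303 − 3(22.63) = 235.1
  D: 0 + 1(22.63) = 22.63
  G: 0 + 3(22.63) = 67.89
  H: 162 (inert)
Total out = 548.4 mol; y_D = 22.63 / 548.4 = 0.04127.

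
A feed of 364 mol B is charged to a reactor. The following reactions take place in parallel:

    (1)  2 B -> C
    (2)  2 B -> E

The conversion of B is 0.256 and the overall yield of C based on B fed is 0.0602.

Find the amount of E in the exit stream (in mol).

24.7 mol

Yield of C: 1ξ₁ / 364 = 0.0602 → ξ₁ = 21.91 mol.
Conversion of B: 2ξ₁ + 2ξ₂ = 0.256 × 364 = 93.18 → ξ₂ = 24.68 mol.
Outlet amounts (n = n₀ + Σ ν·ξ):
  B: 364 − 2(21.91) − 2(24.68) = 270.8
  C: 0 + 1(21.91) = 21.91
  E: 0 + 1(24.68) = 24.68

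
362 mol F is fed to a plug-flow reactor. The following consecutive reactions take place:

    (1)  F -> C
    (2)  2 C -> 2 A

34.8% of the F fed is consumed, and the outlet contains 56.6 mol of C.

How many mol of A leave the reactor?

Conversion of F: F consumed = 1ξ₁ = 0.348 × 362 → ξ₁ = 126 mol.
C balance: n_C = 0 + 1ξ₁ − 2ξ₂ = 56.6 → ξ₂ = (1·126 − 56.6)/2 = 34.69 mol.
Outlet amounts (n = n₀ + Σ ν·ξ):
  F: 362 − 1(126) = 236
  C: 0 + 1(126) − 2(34.69) = 56.6
  A: 0 + 2(34.69) = 69.38

69.4 mol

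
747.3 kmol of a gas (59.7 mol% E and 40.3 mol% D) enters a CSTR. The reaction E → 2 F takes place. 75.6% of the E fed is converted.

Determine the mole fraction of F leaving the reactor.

0.622

E reacted = 0.756 × 446.1 = 337.3 kmol; ν_E = −1, so ξ = 337.3/1 = 337.3 kmol.
Outlet amounts (n = n₀ + ν ξ):
  E: 446.1 − 1(337.3) = 108.9
  F: 0 + 2(337.3) = 674.6
  D: 301.2 (inert)
Total out = 1085 kmol; y_F = 674.6 / 1085 = 0.622.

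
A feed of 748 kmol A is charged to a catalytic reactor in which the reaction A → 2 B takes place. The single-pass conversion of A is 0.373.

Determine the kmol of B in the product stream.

558 kmol

A reacted = 0.373 × 748 = 279 kmol; ν_A = −1, so ξ = 279/1 = 279 kmol.
Outlet amounts (n = n₀ + ν ξ):
  A: 748 − 1(279) = 469
  B: 0 + 2(279) = 558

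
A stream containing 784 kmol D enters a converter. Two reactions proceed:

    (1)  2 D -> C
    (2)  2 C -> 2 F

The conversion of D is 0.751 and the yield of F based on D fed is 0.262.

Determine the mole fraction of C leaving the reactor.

Conversion of D: D consumed = 2ξ₁ = 0.751 × 784 → ξ₁ = 294.4 kmol.
Yield of F: 2ξ₂ / 784 = 0.262 → ξ₂ = 102.7 kmol.
Outlet amounts (n = n₀ + Σ ν·ξ):
  D: 784 − 2(294.4) = 195.2
  C: 0 + 1(294.4) − 2(102.7) = 88.98
  F: 0 + 2(102.7) = 205.4
Total out = 489.6 kmol; y_C = 88.98 / 489.6 = 0.1817.

0.182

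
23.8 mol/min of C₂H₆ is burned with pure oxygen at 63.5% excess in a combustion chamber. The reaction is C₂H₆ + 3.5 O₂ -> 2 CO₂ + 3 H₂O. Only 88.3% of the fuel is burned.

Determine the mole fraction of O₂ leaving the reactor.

0.367

Stoichiometric O₂ = 3.5 × 23.8 = 83.3 mol/min; O₂ fed = 83.3 × 1.635 = 136.2 mol/min.
Fuel reacted = 0.883 × 23.8 → ξ = 21.02 mol/min.
Outlet (n = n₀ + ν ξ):
  C₂H₆: 23.8 − 1(21.02) = 2.785
  O₂: 136.2 − 3.5(21.02) = 62.64
  CO₂: 0 + 2(21.02) = 42.03
  H₂O: 0 + 3(21.02) = 63.05
Total out = 170.5 mol/min; y_O₂ = 62.64 / 170.5 = 0.3674.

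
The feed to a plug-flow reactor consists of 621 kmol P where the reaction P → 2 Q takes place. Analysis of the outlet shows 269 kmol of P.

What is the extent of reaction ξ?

ξ = 352 kmol

For P: n = n₀ − 1ξ → 269 = 621 − 1ξ, giving ξ = 352 kmol.
Outlet amounts (n = n₀ + ν ξ):
  P: 621 − 1(352) = 269
  Q: 0 + 2(352) = 704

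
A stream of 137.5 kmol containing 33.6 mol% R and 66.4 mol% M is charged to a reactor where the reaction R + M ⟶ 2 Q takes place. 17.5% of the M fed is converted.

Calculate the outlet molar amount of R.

30.2 kmol

M reacted = 0.175 × 91.3 = 15.98 kmol; ν_M = −1, so ξ = 15.98/1 = 15.98 kmol.
Outlet amounts (n = n₀ + ν ξ):
  R: 46.2 − 1(15.98) = 30.22
  M: 91.3 − 1(15.98) = 75.32
  Q: 0 + 2(15.98) = 31.95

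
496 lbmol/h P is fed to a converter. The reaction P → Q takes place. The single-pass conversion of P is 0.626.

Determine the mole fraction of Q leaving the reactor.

P reacted = 0.626 × 496 = 310.5 lbmol/h; ν_P = −1, so ξ = 310.5/1 = 310.5 lbmol/h.
Outlet amounts (n = n₀ + ν ξ):
  P: 496 − 1(310.5) = 185.5
  Q: 0 + 1(310.5) = 310.5
Total out = 496 lbmol/h; y_Q = 310.5 / 496 = 0.626.

0.626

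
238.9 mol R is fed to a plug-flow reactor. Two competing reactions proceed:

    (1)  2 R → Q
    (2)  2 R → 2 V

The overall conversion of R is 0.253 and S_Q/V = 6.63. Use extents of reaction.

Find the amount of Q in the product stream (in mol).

28.1 mol

Conversion of R: R consumed = 0.253 × 238.9 = 60.44 mol = 2ξ₁ + 2ξ₂.
Selectivity: 1ξ₁ / (2ξ₂) = 6.63 → ξ₁ = 13.26 ξ₂.
Substitute: (2·13.26 + 2) ξ₂ = 60.44 → ξ₂ = 2.119 mol, ξ₁ = 28.1 mol.
Outlet amounts (n = n₀ + Σ ν·ξ):
  R: 238.9 − 2(28.1) − 2(2.119) = 178.5
  Q: 0 + 1(28.1) = 28.1
  V: 0 + 2(2.119) = 4.239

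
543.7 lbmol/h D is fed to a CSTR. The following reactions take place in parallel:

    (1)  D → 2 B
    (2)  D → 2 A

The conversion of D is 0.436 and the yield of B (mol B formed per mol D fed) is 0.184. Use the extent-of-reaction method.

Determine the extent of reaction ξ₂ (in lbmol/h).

Yield of B: 2ξ₁ / 543.7 = 0.184 → ξ₁ = 50.02 lbmol/h.
Conversion of D: 1ξ₁ + 1ξ₂ = 0.436 × 543.7 = 237.1 → ξ₂ = 187 lbmol/h.
Outlet amounts (n = n₀ + Σ ν·ξ):
  D: 543.7 − 1(50.02) − 1(187) = 306.6
  B: 0 + 2(50.02) = 100
  A: 0 + 2(187) = 374.1

ξ₂ = 187 lbmol/h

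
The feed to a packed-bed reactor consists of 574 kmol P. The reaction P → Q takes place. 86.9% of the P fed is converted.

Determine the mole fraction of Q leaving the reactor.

0.869

P reacted = 0.869 × 574 = 498.8 kmol; ν_P = −1, so ξ = 498.8/1 = 498.8 kmol.
Outlet amounts (n = n₀ + ν ξ):
  P: 574 − 1(498.8) = 75.19
  Q: 0 + 1(498.8) = 498.8
Total out = 574 kmol; y_Q = 498.8 / 574 = 0.869.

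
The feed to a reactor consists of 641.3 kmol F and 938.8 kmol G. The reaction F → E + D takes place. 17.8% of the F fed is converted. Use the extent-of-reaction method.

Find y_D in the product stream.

F reacted = 0.178 × 641.3 = 114.2 kmol; ν_F = −1, so ξ = 114.2/1 = 114.2 kmol.
Outlet amounts (n = n₀ + ν ξ):
  F: 641.3 − 1(114.2) = 527.1
  E: 0 + 1(114.2) = 114.2
  D: 0 + 1(114.2) = 114.2
  G: 938.8 (inert)
Total out = 1694 kmol; y_D = 114.2 / 1694 = 0.06738.

0.0674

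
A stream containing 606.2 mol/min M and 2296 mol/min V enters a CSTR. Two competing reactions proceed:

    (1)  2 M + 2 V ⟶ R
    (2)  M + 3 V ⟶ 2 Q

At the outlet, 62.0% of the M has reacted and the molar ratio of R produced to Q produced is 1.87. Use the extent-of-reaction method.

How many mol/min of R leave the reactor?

166 mol/min

Conversion of M: M consumed = 0.62 × 606.2 = 375.8 mol/min = 2ξ₁ + 1ξ₂.
Selectivity: 1ξ₁ / (2ξ₂) = 1.87 → ξ₁ = 3.74 ξ₂.
Substitute: (2·3.74 + 1) ξ₂ = 375.8 → ξ₂ = 44.32 mol/min, ξ₁ = 165.8 mol/min.
Outlet amounts (n = n₀ + Σ ν·ξ):
  M: 606.2 − 2(165.8) − 1(44.32) = 230.4
  V: 2296 − 2(165.8) − 3(44.32) = 1832
  R: 0 + 1(165.8) = 165.8
  Q: 0 + 2(44.32) = 88.64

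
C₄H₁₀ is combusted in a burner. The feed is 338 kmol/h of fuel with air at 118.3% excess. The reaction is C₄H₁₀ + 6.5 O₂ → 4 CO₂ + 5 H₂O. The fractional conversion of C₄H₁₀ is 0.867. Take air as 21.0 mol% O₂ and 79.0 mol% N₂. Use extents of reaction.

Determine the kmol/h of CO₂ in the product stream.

Stoichiometric O₂ = 6.5 × 338 = 2197 kmol/h; O₂ fed = 2197 × 2.183 = 4796 kmol/h.
N₂ fed = 4796 × 79/21 = 18040 kmol/h.
Fuel reacted = 0.867 × 338 → ξ = 293 kmol/h.
Outlet (n = n₀ + ν ξ):
  C₄H₁₀: 338 − 1(293) = 44.95
  O₂: 4796 − 6.5(293) = 2891
  N₂: 18040 (inert)
  CO₂: 0 + 4(293) = 1172
  H₂O: 0 + 5(293) = 1465

1170 kmol/h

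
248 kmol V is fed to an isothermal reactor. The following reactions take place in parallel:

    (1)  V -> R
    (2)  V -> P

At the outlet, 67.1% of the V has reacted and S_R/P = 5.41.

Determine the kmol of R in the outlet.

140 kmol

Conversion of V: V consumed = 0.671 × 248 = 166.4 kmol = 1ξ₁ + 1ξ₂.
Selectivity: 1ξ₁ / (1ξ₂) = 5.41 → ξ₁ = 5.41 ξ₂.
Substitute: (1·5.41 + 1) ξ₂ = 166.4 → ξ₂ = 25.96 kmol, ξ₁ = 140.4 kmol.
Outlet amounts (n = n₀ + Σ ν·ξ):
  V: 248 − 1(140.4) − 1(25.96) = 81.59
  R: 0 + 1(140.4) = 140.4
  P: 0 + 1(25.96) = 25.96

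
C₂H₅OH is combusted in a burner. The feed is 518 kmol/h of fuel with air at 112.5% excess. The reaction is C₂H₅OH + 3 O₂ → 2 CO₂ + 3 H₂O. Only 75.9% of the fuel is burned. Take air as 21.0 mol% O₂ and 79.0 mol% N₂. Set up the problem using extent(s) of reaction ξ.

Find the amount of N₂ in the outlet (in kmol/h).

Stoichiometric O₂ = 3 × 518 = 1554 kmol/h; O₂ fed = 1554 × 2.125 = 3302 kmol/h.
N₂ fed = 3302 × 79/21 = 12420 kmol/h.
Fuel reacted = 0.759 × 518 → ξ = 393.2 kmol/h.
Outlet (n = n₀ + ν ξ):
  C₂H₅OH: 518 − 1(393.2) = 124.8
  O₂: 3302 − 3(393.2) = 2123
  N₂: 12420 (inert)
  CO₂: 0 + 2(393.2) = 786.3
  H₂O: 0 + 3(393.2) = 1179

12400 kmol/h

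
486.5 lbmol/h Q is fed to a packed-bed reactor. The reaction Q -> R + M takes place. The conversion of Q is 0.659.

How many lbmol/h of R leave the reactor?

Q reacted = 0.659 × 486.5 = 320.6 lbmol/h; ν_Q = −1, so ξ = 320.6/1 = 320.6 lbmol/h.
Outlet amounts (n = n₀ + ν ξ):
  Q: 486.5 − 1(320.6) = 165.9
  R: 0 + 1(320.6) = 320.6
  M: 0 + 1(320.6) = 320.6

321 lbmol/h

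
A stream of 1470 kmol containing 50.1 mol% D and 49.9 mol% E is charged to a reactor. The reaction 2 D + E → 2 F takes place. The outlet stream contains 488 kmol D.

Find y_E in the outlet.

For D: n = n₀ − 2ξ → 488 = 736.5 − 2ξ, giving ξ = 124.2 kmol.
Outlet amounts (n = n₀ + ν ξ):
  D: 736.5 − 2(124.2) = 488
  E: 733.5 − 1(124.2) = 609.3
  F: 0 + 2(124.2) = 248.5
Total out = 1346 kmol; y_E = 609.3 / 1346 = 0.4527.

0.453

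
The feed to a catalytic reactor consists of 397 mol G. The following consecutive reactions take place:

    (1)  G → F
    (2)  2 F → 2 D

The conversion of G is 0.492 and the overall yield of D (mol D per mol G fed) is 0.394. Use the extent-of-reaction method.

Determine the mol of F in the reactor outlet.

Conversion of G: G consumed = 1ξ₁ = 0.492 × 397 → ξ₁ = 195.3 mol.
Yield of D: 2ξ₂ / 397 = 0.394 → ξ₂ = 78.21 mol.
Outlet amounts (n = n₀ + Σ ν·ξ):
  G: 397 − 1(195.3) = 201.7
  F: 0 + 1(195.3) − 2(78.21) = 38.91
  D: 0 + 2(78.21) = 156.4

38.9 mol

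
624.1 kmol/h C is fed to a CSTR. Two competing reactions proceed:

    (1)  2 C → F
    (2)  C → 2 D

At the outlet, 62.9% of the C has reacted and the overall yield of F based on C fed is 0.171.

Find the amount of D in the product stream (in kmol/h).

358 kmol/h

Yield of F: 1ξ₁ / 624.1 = 0.171 → ξ₁ = 106.7 kmol/h.
Conversion of C: 2ξ₁ + 1ξ₂ = 0.629 × 624.1 = 392.6 → ξ₂ = 179.1 kmol/h.
Outlet amounts (n = n₀ + Σ ν·ξ):
  C: 624.1 − 2(106.7) − 1(179.1) = 231.5
  F: 0 + 1(106.7) = 106.7
  D: 0 + 2(179.1) = 358.2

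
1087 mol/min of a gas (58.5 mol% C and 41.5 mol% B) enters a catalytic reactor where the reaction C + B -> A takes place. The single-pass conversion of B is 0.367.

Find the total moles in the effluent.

B reacted = 0.367 × 451.1 = 165.6 mol/min; ν_B = −1, so ξ = 165.6/1 = 165.6 mol/min.
Outlet amounts (n = n₀ + ν ξ):
  C: 635.9 − 1(165.6) = 470.3
  B: 451.1 − 1(165.6) = 285.5
  A: 0 + 1(165.6) = 165.6
Total out = 470.3 + 285.5 + 165.6 = 921.4 mol/min.

921 mol/min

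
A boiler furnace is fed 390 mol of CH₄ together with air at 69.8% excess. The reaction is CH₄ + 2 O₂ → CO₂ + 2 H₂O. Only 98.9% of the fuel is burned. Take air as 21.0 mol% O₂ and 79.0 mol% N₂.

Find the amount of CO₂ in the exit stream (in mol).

386 mol

Stoichiometric O₂ = 2 × 390 = 780 mol; O₂ fed = 780 × 1.698 = 1324 mol.
N₂ fed = 1324 × 79/21 = 4982 mol.
Fuel reacted = 0.989 × 390 → ξ = 385.7 mol.
Outlet (n = n₀ + ν ξ):
  CH₄: 390 − 1(385.7) = 4.29
  O₂: 1324 − 2(385.7) = 553
  N₂: 4982 (inert)
  CO₂: 0 + 1(385.7) = 385.7
  H₂O: 0 + 2(385.7) = 771.4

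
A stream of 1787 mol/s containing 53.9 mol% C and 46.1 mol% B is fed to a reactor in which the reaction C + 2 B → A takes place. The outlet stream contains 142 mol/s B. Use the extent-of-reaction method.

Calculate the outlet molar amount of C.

622 mol/s

For B: n = n₀ − 2ξ → 142 = 823.8 − 2ξ, giving ξ = 340.9 mol/s.
Outlet amounts (n = n₀ + ν ξ):
  C: 963.2 − 1(340.9) = 622.3
  B: 823.8 − 2(340.9) = 142
  A: 0 + 1(340.9) = 340.9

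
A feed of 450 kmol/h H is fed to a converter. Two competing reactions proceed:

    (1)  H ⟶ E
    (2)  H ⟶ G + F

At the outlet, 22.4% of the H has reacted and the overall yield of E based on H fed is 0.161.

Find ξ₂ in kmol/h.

Yield of E: 1ξ₁ / 450 = 0.161 → ξ₁ = 72.45 kmol/h.
Conversion of H: 1ξ₁ + 1ξ₂ = 0.224 × 450 = 100.8 → ξ₂ = 28.35 kmol/h.
Outlet amounts (n = n₀ + Σ ν·ξ):
  H: 450 − 1(72.45) − 1(28.35) = 349.2
  E: 0 + 1(72.45) = 72.45
  G: 0 + 1(28.35) = 28.35
  F: 0 + 1(28.35) = 28.35

ξ₂ = 28.3 kmol/h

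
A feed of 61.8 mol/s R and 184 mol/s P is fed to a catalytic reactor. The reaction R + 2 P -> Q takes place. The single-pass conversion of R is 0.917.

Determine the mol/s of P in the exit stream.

70.7 mol/s

R reacted = 0.917 × 61.8 = 56.67 mol/s; ν_R = −1, so ξ = 56.67/1 = 56.67 mol/s.
Outlet amounts (n = n₀ + ν ξ):
  R: 61.8 − 1(56.67) = 5.129
  P: 184 − 2(56.67) = 70.66
  Q: 0 + 1(56.67) = 56.67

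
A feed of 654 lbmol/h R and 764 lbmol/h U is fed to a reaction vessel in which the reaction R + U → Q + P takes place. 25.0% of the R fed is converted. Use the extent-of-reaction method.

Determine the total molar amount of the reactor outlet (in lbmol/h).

R reacted = 0.25 × 654 = 163.5 lbmol/h; ν_R = −1, so ξ = 163.5/1 = 163.5 lbmol/h.
Outlet amounts (n = n₀ + ν ξ):
  R: 654 − 1(163.5) = 490.5
  U: 764 − 1(163.5) = 600.5
  Q: 0 + 1(163.5) = 163.5
  P: 0 + 1(163.5) = 163.5
Total out = 490.5 + 600.5 + 163.5 + 163.5 = 1418 lbmol/h.

1420 lbmol/h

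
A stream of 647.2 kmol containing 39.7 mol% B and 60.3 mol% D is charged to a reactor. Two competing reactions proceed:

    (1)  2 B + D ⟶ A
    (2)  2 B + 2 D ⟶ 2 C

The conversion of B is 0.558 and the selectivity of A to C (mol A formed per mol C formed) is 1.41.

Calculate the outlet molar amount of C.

Conversion of B: B consumed = 0.558 × 256.9 = 143.4 kmol = 2ξ₁ + 2ξ₂.
Selectivity: 1ξ₁ / (2ξ₂) = 1.41 → ξ₁ = 2.82 ξ₂.
Substitute: (2·2.82 + 2) ξ₂ = 143.4 → ξ₂ = 18.77 kmol, ξ₁ = 52.92 kmol.
Outlet amounts (n = n₀ + Σ ν·ξ):
  B: 256.9 − 2(52.92) − 2(18.77) = 113.6
  D: 390.3 − 1(52.92) − 2(18.77) = 299.8
  A: 0 + 1(52.92) = 52.92
  C: 0 + 2(18.77) = 37.53

37.5 kmol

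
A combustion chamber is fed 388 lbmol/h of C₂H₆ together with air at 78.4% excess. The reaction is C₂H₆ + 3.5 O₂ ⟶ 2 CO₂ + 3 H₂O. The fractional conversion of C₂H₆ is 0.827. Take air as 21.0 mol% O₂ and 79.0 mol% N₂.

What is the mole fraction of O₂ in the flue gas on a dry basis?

Stoichiometric O₂ = 3.5 × 388 = 1358 lbmol/h; O₂ fed = 1358 × 1.784 = 2423 lbmol/h.
N₂ fed = 2423 × 79/21 = 9114 lbmol/h.
Fuel reacted = 0.827 × 388 → ξ = 320.9 lbmol/h.
Outlet (n = n₀ + ν ξ):
  C₂H₆: 388 − 1(320.9) = 67.12
  O₂: 2423 − 3.5(320.9) = 1300
  N₂: 9114 (inert)
  CO₂: 0 + 2(320.9) = 641.8
  H₂O: 0 + 3(320.9) = 962.6
Dry total = 11120 lbmol/h; y_O₂ (dry) = 1300 / 11120 = 0.1168.

0.117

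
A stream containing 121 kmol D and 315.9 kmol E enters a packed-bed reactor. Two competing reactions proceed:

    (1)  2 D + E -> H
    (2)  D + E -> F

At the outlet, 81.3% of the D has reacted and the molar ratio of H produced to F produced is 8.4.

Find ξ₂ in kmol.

Conversion of D: D consumed = 0.813 × 121 = 98.37 kmol = 2ξ₁ + 1ξ₂.
Selectivity: 1ξ₁ / (1ξ₂) = 8.4 → ξ₁ = 8.4 ξ₂.
Substitute: (2·8.4 + 1) ξ₂ = 98.37 → ξ₂ = 5.527 kmol, ξ₁ = 46.42 kmol.
Outlet amounts (n = n₀ + Σ ν·ξ):
  D: 121 − 2(46.42) − 1(5.527) = 22.63
  E: 315.9 − 1(46.42) − 1(5.527) = 264
  H: 0 + 1(46.42) = 46.42
  F: 0 + 1(5.527) = 5.527

ξ₂ = 5.53 kmol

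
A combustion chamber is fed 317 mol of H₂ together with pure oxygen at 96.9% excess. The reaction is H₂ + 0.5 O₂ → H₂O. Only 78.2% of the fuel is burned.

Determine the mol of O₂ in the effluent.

Stoichiometric O₂ = 0.5 × 317 = 158.5 mol; O₂ fed = 158.5 × 1.969 = 312.1 mol.
Fuel reacted = 0.782 × 317 → ξ = 247.9 mol.
Outlet (n = n₀ + ν ξ):
  H₂: 317 − 1(247.9) = 69.11
  O₂: 312.1 − 0.5(247.9) = 188.1
  H₂O: 0 + 1(247.9) = 247.9

188 mol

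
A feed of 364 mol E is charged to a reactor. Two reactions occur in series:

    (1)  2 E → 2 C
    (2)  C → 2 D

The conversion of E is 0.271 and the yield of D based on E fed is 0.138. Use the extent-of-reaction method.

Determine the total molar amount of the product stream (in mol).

Conversion of E: E consumed = 2ξ₁ = 0.271 × 364 → ξ₁ = 49.32 mol.
Yield of D: 2ξ₂ / 364 = 0.138 → ξ₂ = 25.12 mol.
Outlet amounts (n = n₀ + Σ ν·ξ):
  E: 364 − 2(49.32) = 265.4
  C: 0 + 2(49.32) − 1(25.12) = 73.53
  D: 0 + 2(25.12) = 50.23
Total out = 265.4 + 73.53 + 50.23 = 389.1 mol.

389 mol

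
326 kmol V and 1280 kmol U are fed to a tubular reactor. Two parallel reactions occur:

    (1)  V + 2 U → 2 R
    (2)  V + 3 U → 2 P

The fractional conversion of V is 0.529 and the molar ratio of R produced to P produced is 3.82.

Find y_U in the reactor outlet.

Conversion of V: V consumed = 0.529 × 326 = 172.5 kmol = 1ξ₁ + 1ξ₂.
Selectivity: 2ξ₁ / (2ξ₂) = 3.82 → ξ₁ = 3.82 ξ₂.
Substitute: (1·3.82 + 1) ξ₂ = 172.5 → ξ₂ = 35.78 kmol, ξ₁ = 136.7 kmol.
Outlet amounts (n = n₀ + Σ ν·ξ):
  V: 326 − 1(136.7) − 1(35.78) = 153.5
  U: 1280 − 2(136.7) − 3(35.78) = 899.3
  R: 0 + 2(136.7) = 273.4
  P: 0 + 2(35.78) = 71.56
Total out = 1398 kmol; y_U = 899.3 / 1398 = 0.6434.

0.643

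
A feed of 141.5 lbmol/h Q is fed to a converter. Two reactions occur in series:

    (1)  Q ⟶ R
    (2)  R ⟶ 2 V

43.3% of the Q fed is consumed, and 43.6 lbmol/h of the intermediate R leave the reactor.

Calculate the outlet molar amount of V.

Conversion of Q: Q consumed = 1ξ₁ = 0.433 × 141.5 → ξ₁ = 61.27 lbmol/h.
R balance: n_R = 0 + 1ξ₁ − 1ξ₂ = 43.6 → ξ₂ = (1·61.27 − 43.6)/1 = 17.67 lbmol/h.
Outlet amounts (n = n₀ + Σ ν·ξ):
  Q: 141.5 − 1(61.27) = 80.23
  R: 0 + 1(61.27) − 1(17.67) = 43.6
  V: 0 + 2(17.67) = 35.34

35.3 lbmol/h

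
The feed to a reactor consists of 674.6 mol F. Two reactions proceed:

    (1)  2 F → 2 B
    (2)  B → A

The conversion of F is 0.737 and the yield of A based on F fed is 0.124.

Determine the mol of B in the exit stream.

414 mol

Conversion of F: F consumed = 2ξ₁ = 0.737 × 674.6 → ξ₁ = 248.6 mol.
Yield of A: 1ξ₂ / 674.6 = 0.124 → ξ₂ = 83.65 mol.
Outlet amounts (n = n₀ + Σ ν·ξ):
  F: 674.6 − 2(248.6) = 177.4
  B: 0 + 2(248.6) − 1(83.65) = 413.5
  A: 0 + 1(83.65) = 83.65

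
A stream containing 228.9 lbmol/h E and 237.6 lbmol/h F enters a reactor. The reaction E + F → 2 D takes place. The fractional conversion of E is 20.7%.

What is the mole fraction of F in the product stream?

0.408

E reacted = 0.207 × 228.9 = 47.38 lbmol/h; ν_E = −1, so ξ = 47.38/1 = 47.38 lbmol/h.
Outlet amounts (n = n₀ + ν ξ):
  E: 228.9 − 1(47.38) = 181.5
  F: 237.6 − 1(47.38) = 190.2
  D: 0 + 2(47.38) = 94.76
Total out = 466.5 lbmol/h; y_F = 190.2 / 466.5 = 0.4078.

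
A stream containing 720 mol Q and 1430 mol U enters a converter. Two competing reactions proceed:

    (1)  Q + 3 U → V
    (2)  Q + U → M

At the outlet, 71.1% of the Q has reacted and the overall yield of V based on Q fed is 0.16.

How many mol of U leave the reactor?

Yield of V: 1ξ₁ / 720 = 0.16 → ξ₁ = 115.2 mol.
Conversion of Q: 1ξ₁ + 1ξ₂ = 0.711 × 720 = 511.9 → ξ₂ = 396.7 mol.
Outlet amounts (n = n₀ + Σ ν·ξ):
  Q: 720 − 1(115.2) − 1(396.7) = 208.1
  U: 1430 − 3(115.2) − 1(396.7) = 687.7
  V: 0 + 1(115.2) = 115.2
  M: 0 + 1(396.7) = 396.7

688 mol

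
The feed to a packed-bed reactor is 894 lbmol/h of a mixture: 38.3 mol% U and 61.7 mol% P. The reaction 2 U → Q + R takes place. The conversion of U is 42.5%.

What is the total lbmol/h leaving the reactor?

894 lbmol/h

U reacted = 0.425 × 342.4 = 145.5 lbmol/h; ν_U = −2, so ξ = 145.5/2 = 72.76 lbmol/h.
Outlet amounts (n = n₀ + ν ξ):
  U: 342.4 − 2(72.76) = 196.9
  Q: 0 + 1(72.76) = 72.76
  R: 0 + 1(72.76) = 72.76
  P: 551.6 (inert)
Total out = 196.9 + 72.76 + 72.76 + 551.6 = 894 lbmol/h.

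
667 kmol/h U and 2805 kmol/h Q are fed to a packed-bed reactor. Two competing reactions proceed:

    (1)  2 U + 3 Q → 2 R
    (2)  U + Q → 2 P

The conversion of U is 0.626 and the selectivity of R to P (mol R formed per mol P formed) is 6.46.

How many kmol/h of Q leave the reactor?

2190 kmol/h

Conversion of U: U consumed = 0.626 × 667 = 417.5 kmol/h = 2ξ₁ + 1ξ₂.
Selectivity: 2ξ₁ / (2ξ₂) = 6.46 → ξ₁ = 6.46 ξ₂.
Substitute: (2·6.46 + 1) ξ₂ = 417.5 → ξ₂ = 30 kmol/h, ξ₁ = 193.8 kmol/h.
Outlet amounts (n = n₀ + Σ ν·ξ):
  U: 667 − 2(193.8) − 1(30) = 249.5
  Q: 2805 − 3(193.8) − 1(30) = 2194
  R: 0 + 2(193.8) = 387.5
  P: 0 + 2(30) = 59.99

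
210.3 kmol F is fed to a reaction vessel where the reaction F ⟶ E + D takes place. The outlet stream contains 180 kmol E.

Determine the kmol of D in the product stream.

For E: n = n₀ + 1ξ → 180 = 0 + 1ξ, giving ξ = 180 kmol.
Outlet amounts (n = n₀ + ν ξ):
  F: 210.3 − 1(180) = 30.3
  E: 0 + 1(180) = 180
  D: 0 + 1(180) = 180

180 kmol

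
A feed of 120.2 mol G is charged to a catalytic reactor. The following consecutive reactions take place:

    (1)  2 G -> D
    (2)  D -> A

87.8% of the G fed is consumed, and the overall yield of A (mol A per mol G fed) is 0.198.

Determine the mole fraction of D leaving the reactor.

Conversion of G: G consumed = 2ξ₁ = 0.878 × 120.2 → ξ₁ = 52.77 mol.
Yield of A: 1ξ₂ / 120.2 = 0.198 → ξ₂ = 23.8 mol.
Outlet amounts (n = n₀ + Σ ν·ξ):
  G: 120.2 − 2(52.77) = 14.66
  D: 0 + 1(52.77) − 1(23.8) = 28.97
  A: 0 + 1(23.8) = 23.8
Total out = 67.43 mol; y_D = 28.97 / 67.43 = 0.4296.

0.43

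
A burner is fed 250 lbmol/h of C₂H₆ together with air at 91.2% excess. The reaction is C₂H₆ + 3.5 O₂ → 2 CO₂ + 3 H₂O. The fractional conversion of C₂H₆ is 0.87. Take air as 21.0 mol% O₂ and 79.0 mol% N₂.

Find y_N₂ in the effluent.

0.756

Stoichiometric O₂ = 3.5 × 250 = 875 lbmol/h; O₂ fed = 875 × 1.912 = 1673 lbmol/h.
N₂ fed = 1673 × 79/21 = 6294 lbmol/h.
Fuel reacted = 0.87 × 250 → ξ = 217.5 lbmol/h.
Outlet (n = n₀ + ν ξ):
  C₂H₆: 250 − 1(217.5) = 32.5
  O₂: 1673 − 3.5(217.5) = 911.8
  N₂: 6294 (inert)
  CO₂: 0 + 2(217.5) = 435
  H₂O: 0 + 3(217.5) = 652.5
Total out = 8325 lbmol/h; y_N₂ = 6294 / 8325 = 0.756.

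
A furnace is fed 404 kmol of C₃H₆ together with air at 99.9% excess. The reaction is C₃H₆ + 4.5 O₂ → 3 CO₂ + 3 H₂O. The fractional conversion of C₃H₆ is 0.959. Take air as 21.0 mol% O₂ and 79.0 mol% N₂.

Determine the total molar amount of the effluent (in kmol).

Stoichiometric O₂ = 4.5 × 404 = 1818 kmol; O₂ fed = 1818 × 1.999 = 3634 kmol.
N₂ fed = 3634 × 79/21 = 13670 kmol.
Fuel reacted = 0.959 × 404 → ξ = 387.4 kmol.
Outlet (n = n₀ + ν ξ):
  C₃H₆: 404 − 1(387.4) = 16.56
  O₂: 3634 − 4.5(387.4) = 1891
  N₂: 13670 (inert)
  CO₂: 0 + 3(387.4) = 1162
  H₂O: 0 + 3(387.4) = 1162
Total out = 16.56 + 1891 + 13670 + 1162 + 1162 = 17900 kmol.

17900 kmol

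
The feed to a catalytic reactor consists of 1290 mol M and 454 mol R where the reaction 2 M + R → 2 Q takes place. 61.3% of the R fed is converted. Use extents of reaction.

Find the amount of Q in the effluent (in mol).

557 mol

R reacted = 0.613 × 454 = 278.3 mol; ν_R = −1, so ξ = 278.3/1 = 278.3 mol.
Outlet amounts (n = n₀ + ν ξ):
  M: 1290 − 2(278.3) = 733.4
  R: 454 − 1(278.3) = 175.7
  Q: 0 + 2(278.3) = 556.6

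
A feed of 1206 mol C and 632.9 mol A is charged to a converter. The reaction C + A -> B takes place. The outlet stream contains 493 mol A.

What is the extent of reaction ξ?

ξ = 140 mol

For A: n = n₀ − 1ξ → 493 = 632.9 − 1ξ, giving ξ = 139.9 mol.
Outlet amounts (n = n₀ + ν ξ):
  C: 1206 − 1(139.9) = 1066
  A: 632.9 − 1(139.9) = 493
  B: 0 + 1(139.9) = 139.9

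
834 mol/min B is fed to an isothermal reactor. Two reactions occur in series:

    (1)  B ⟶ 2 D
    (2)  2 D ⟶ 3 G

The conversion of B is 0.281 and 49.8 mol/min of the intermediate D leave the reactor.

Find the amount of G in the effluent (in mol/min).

628 mol/min

Conversion of B: B consumed = 1ξ₁ = 0.281 × 834 → ξ₁ = 234.4 mol/min.
D balance: n_D = 0 + 2ξ₁ − 2ξ₂ = 49.8 → ξ₂ = (2·234.4 − 49.8)/2 = 209.5 mol/min.
Outlet amounts (n = n₀ + Σ ν·ξ):
  B: 834 − 1(234.4) = 599.6
  D: 0 + 2(234.4) − 2(209.5) = 49.8
  G: 0 + 3(209.5) = 628.4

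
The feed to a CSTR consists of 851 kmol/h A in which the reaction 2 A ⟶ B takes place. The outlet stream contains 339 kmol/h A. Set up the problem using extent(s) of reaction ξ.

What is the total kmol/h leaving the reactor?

For A: n = n₀ − 2ξ → 339 = 851 − 2ξ, giving ξ = 256 kmol/h.
Outlet amounts (n = n₀ + ν ξ):
  A: 851 − 2(256) = 339
  B: 0 + 1(256) = 256
Total out = 339 + 256 = 595 kmol/h.

595 kmol/h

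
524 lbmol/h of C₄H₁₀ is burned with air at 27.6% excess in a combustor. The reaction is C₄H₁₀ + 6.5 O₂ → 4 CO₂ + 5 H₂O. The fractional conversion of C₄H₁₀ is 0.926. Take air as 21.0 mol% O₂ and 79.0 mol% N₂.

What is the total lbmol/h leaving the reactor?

Stoichiometric O₂ = 6.5 × 524 = 3406 lbmol/h; O₂ fed = 3406 × 1.276 = 4346 lbmol/h.
N₂ fed = 4346 × 79/21 = 16350 lbmol/h.
Fuel reacted = 0.926 × 524 → ξ = 485.2 lbmol/h.
Outlet (n = n₀ + ν ξ):
  C₄H₁₀: 524 − 1(485.2) = 38.78
  O₂: 4346 − 6.5(485.2) = 1192
  N₂: 16350 (inert)
  CO₂: 0 + 4(485.2) = 1941
  H₂O: 0 + 5(485.2) = 2426
Total out = 38.78 + 1192 + 16350 + 1941 + 2426 = 21950 lbmol/h.

21900 lbmol/h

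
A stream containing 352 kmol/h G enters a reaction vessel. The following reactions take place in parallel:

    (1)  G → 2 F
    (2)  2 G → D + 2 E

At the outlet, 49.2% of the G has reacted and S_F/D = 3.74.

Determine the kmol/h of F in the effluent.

167 kmol/h

Conversion of G: G consumed = 0.492 × 352 = 173.2 kmol/h = 1ξ₁ + 2ξ₂.
Selectivity: 2ξ₁ / (1ξ₂) = 3.74 → ξ₁ = 1.87 ξ₂.
Substitute: (1·1.87 + 2) ξ₂ = 173.2 → ξ₂ = 44.75 kmol/h, ξ₁ = 83.68 kmol/h.
Outlet amounts (n = n₀ + Σ ν·ξ):
  G: 352 − 1(83.68) − 2(44.75) = 178.8
  F: 0 + 2(83.68) = 167.4
  D: 0 + 1(44.75) = 44.75
  E: 0 + 2(44.75) = 89.5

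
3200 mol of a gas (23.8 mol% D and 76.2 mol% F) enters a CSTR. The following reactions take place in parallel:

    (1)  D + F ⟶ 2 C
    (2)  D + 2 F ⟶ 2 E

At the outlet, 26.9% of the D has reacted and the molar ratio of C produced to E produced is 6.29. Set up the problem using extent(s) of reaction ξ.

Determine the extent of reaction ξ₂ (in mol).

Conversion of D: D consumed = 0.269 × 761.6 = 204.9 mol = 1ξ₁ + 1ξ₂.
Selectivity: 2ξ₁ / (2ξ₂) = 6.29 → ξ₁ = 6.29 ξ₂.
Substitute: (1·6.29 + 1) ξ₂ = 204.9 → ξ₂ = 28.1 mol, ξ₁ = 176.8 mol.
Outlet amounts (n = n₀ + Σ ν·ξ):
  D: 761.6 − 1(176.8) − 1(28.1) = 556.7
  F: 2438 − 1(176.8) − 2(28.1) = 2205
  C: 0 + 2(176.8) = 353.5
  E: 0 + 2(28.1) = 56.21

ξ₂ = 28.1 mol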